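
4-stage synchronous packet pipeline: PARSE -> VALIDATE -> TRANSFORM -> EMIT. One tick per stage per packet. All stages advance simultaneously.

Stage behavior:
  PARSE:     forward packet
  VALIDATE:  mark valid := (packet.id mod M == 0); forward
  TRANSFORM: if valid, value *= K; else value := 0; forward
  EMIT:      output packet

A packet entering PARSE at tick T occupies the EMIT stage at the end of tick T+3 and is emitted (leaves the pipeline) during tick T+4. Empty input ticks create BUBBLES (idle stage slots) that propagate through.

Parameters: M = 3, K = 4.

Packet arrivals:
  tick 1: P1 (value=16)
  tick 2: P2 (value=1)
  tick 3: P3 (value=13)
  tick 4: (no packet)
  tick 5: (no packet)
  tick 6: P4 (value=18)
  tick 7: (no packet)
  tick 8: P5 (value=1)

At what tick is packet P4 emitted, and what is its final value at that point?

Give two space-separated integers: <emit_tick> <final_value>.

Tick 1: [PARSE:P1(v=16,ok=F), VALIDATE:-, TRANSFORM:-, EMIT:-] out:-; in:P1
Tick 2: [PARSE:P2(v=1,ok=F), VALIDATE:P1(v=16,ok=F), TRANSFORM:-, EMIT:-] out:-; in:P2
Tick 3: [PARSE:P3(v=13,ok=F), VALIDATE:P2(v=1,ok=F), TRANSFORM:P1(v=0,ok=F), EMIT:-] out:-; in:P3
Tick 4: [PARSE:-, VALIDATE:P3(v=13,ok=T), TRANSFORM:P2(v=0,ok=F), EMIT:P1(v=0,ok=F)] out:-; in:-
Tick 5: [PARSE:-, VALIDATE:-, TRANSFORM:P3(v=52,ok=T), EMIT:P2(v=0,ok=F)] out:P1(v=0); in:-
Tick 6: [PARSE:P4(v=18,ok=F), VALIDATE:-, TRANSFORM:-, EMIT:P3(v=52,ok=T)] out:P2(v=0); in:P4
Tick 7: [PARSE:-, VALIDATE:P4(v=18,ok=F), TRANSFORM:-, EMIT:-] out:P3(v=52); in:-
Tick 8: [PARSE:P5(v=1,ok=F), VALIDATE:-, TRANSFORM:P4(v=0,ok=F), EMIT:-] out:-; in:P5
Tick 9: [PARSE:-, VALIDATE:P5(v=1,ok=F), TRANSFORM:-, EMIT:P4(v=0,ok=F)] out:-; in:-
Tick 10: [PARSE:-, VALIDATE:-, TRANSFORM:P5(v=0,ok=F), EMIT:-] out:P4(v=0); in:-
Tick 11: [PARSE:-, VALIDATE:-, TRANSFORM:-, EMIT:P5(v=0,ok=F)] out:-; in:-
Tick 12: [PARSE:-, VALIDATE:-, TRANSFORM:-, EMIT:-] out:P5(v=0); in:-
P4: arrives tick 6, valid=False (id=4, id%3=1), emit tick 10, final value 0

Answer: 10 0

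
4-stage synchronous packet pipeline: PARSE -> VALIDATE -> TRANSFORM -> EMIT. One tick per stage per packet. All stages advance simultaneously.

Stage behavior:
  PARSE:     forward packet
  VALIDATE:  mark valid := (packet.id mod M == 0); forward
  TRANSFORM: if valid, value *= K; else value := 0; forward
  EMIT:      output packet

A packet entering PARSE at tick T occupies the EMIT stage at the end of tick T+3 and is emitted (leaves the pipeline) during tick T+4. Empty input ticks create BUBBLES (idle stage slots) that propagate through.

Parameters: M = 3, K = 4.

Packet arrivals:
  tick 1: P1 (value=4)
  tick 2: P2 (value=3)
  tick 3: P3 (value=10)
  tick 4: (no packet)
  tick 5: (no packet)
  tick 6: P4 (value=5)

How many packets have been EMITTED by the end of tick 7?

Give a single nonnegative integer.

Tick 1: [PARSE:P1(v=4,ok=F), VALIDATE:-, TRANSFORM:-, EMIT:-] out:-; in:P1
Tick 2: [PARSE:P2(v=3,ok=F), VALIDATE:P1(v=4,ok=F), TRANSFORM:-, EMIT:-] out:-; in:P2
Tick 3: [PARSE:P3(v=10,ok=F), VALIDATE:P2(v=3,ok=F), TRANSFORM:P1(v=0,ok=F), EMIT:-] out:-; in:P3
Tick 4: [PARSE:-, VALIDATE:P3(v=10,ok=T), TRANSFORM:P2(v=0,ok=F), EMIT:P1(v=0,ok=F)] out:-; in:-
Tick 5: [PARSE:-, VALIDATE:-, TRANSFORM:P3(v=40,ok=T), EMIT:P2(v=0,ok=F)] out:P1(v=0); in:-
Tick 6: [PARSE:P4(v=5,ok=F), VALIDATE:-, TRANSFORM:-, EMIT:P3(v=40,ok=T)] out:P2(v=0); in:P4
Tick 7: [PARSE:-, VALIDATE:P4(v=5,ok=F), TRANSFORM:-, EMIT:-] out:P3(v=40); in:-
Emitted by tick 7: ['P1', 'P2', 'P3']

Answer: 3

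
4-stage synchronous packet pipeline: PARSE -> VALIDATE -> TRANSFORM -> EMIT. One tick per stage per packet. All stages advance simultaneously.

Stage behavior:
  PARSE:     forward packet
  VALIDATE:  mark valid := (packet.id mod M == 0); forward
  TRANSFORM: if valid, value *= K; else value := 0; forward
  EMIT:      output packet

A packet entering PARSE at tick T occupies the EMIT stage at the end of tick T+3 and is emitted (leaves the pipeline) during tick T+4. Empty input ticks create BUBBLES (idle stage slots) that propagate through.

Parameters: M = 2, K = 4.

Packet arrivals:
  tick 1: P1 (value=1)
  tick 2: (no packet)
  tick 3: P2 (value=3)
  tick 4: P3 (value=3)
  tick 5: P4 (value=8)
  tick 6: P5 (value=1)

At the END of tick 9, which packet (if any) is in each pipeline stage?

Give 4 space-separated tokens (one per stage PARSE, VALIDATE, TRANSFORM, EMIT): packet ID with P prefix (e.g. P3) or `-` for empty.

Tick 1: [PARSE:P1(v=1,ok=F), VALIDATE:-, TRANSFORM:-, EMIT:-] out:-; in:P1
Tick 2: [PARSE:-, VALIDATE:P1(v=1,ok=F), TRANSFORM:-, EMIT:-] out:-; in:-
Tick 3: [PARSE:P2(v=3,ok=F), VALIDATE:-, TRANSFORM:P1(v=0,ok=F), EMIT:-] out:-; in:P2
Tick 4: [PARSE:P3(v=3,ok=F), VALIDATE:P2(v=3,ok=T), TRANSFORM:-, EMIT:P1(v=0,ok=F)] out:-; in:P3
Tick 5: [PARSE:P4(v=8,ok=F), VALIDATE:P3(v=3,ok=F), TRANSFORM:P2(v=12,ok=T), EMIT:-] out:P1(v=0); in:P4
Tick 6: [PARSE:P5(v=1,ok=F), VALIDATE:P4(v=8,ok=T), TRANSFORM:P3(v=0,ok=F), EMIT:P2(v=12,ok=T)] out:-; in:P5
Tick 7: [PARSE:-, VALIDATE:P5(v=1,ok=F), TRANSFORM:P4(v=32,ok=T), EMIT:P3(v=0,ok=F)] out:P2(v=12); in:-
Tick 8: [PARSE:-, VALIDATE:-, TRANSFORM:P5(v=0,ok=F), EMIT:P4(v=32,ok=T)] out:P3(v=0); in:-
Tick 9: [PARSE:-, VALIDATE:-, TRANSFORM:-, EMIT:P5(v=0,ok=F)] out:P4(v=32); in:-
At end of tick 9: ['-', '-', '-', 'P5']

Answer: - - - P5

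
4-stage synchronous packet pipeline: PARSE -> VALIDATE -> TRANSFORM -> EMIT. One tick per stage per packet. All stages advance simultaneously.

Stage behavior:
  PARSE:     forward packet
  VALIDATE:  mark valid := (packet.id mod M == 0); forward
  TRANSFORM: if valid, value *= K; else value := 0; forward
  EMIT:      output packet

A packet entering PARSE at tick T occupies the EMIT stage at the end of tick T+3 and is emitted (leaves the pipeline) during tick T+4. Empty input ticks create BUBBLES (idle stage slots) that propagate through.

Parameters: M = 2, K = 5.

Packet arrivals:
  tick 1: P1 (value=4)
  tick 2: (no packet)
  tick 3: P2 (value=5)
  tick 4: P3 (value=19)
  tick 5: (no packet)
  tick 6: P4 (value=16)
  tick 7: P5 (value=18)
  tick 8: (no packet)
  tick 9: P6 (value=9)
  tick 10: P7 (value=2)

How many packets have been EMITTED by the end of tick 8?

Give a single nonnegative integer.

Answer: 3

Derivation:
Tick 1: [PARSE:P1(v=4,ok=F), VALIDATE:-, TRANSFORM:-, EMIT:-] out:-; in:P1
Tick 2: [PARSE:-, VALIDATE:P1(v=4,ok=F), TRANSFORM:-, EMIT:-] out:-; in:-
Tick 3: [PARSE:P2(v=5,ok=F), VALIDATE:-, TRANSFORM:P1(v=0,ok=F), EMIT:-] out:-; in:P2
Tick 4: [PARSE:P3(v=19,ok=F), VALIDATE:P2(v=5,ok=T), TRANSFORM:-, EMIT:P1(v=0,ok=F)] out:-; in:P3
Tick 5: [PARSE:-, VALIDATE:P3(v=19,ok=F), TRANSFORM:P2(v=25,ok=T), EMIT:-] out:P1(v=0); in:-
Tick 6: [PARSE:P4(v=16,ok=F), VALIDATE:-, TRANSFORM:P3(v=0,ok=F), EMIT:P2(v=25,ok=T)] out:-; in:P4
Tick 7: [PARSE:P5(v=18,ok=F), VALIDATE:P4(v=16,ok=T), TRANSFORM:-, EMIT:P3(v=0,ok=F)] out:P2(v=25); in:P5
Tick 8: [PARSE:-, VALIDATE:P5(v=18,ok=F), TRANSFORM:P4(v=80,ok=T), EMIT:-] out:P3(v=0); in:-
Emitted by tick 8: ['P1', 'P2', 'P3']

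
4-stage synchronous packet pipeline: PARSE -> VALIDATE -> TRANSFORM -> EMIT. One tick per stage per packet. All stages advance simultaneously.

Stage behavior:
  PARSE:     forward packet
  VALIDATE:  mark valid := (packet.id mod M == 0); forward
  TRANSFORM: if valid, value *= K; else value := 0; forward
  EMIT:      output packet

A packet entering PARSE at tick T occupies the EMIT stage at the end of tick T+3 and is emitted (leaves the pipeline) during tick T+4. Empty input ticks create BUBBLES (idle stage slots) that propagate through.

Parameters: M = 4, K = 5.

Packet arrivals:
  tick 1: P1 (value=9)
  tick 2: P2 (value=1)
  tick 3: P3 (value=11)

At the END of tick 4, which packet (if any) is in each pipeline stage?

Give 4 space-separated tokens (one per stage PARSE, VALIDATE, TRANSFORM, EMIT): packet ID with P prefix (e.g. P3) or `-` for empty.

Answer: - P3 P2 P1

Derivation:
Tick 1: [PARSE:P1(v=9,ok=F), VALIDATE:-, TRANSFORM:-, EMIT:-] out:-; in:P1
Tick 2: [PARSE:P2(v=1,ok=F), VALIDATE:P1(v=9,ok=F), TRANSFORM:-, EMIT:-] out:-; in:P2
Tick 3: [PARSE:P3(v=11,ok=F), VALIDATE:P2(v=1,ok=F), TRANSFORM:P1(v=0,ok=F), EMIT:-] out:-; in:P3
Tick 4: [PARSE:-, VALIDATE:P3(v=11,ok=F), TRANSFORM:P2(v=0,ok=F), EMIT:P1(v=0,ok=F)] out:-; in:-
At end of tick 4: ['-', 'P3', 'P2', 'P1']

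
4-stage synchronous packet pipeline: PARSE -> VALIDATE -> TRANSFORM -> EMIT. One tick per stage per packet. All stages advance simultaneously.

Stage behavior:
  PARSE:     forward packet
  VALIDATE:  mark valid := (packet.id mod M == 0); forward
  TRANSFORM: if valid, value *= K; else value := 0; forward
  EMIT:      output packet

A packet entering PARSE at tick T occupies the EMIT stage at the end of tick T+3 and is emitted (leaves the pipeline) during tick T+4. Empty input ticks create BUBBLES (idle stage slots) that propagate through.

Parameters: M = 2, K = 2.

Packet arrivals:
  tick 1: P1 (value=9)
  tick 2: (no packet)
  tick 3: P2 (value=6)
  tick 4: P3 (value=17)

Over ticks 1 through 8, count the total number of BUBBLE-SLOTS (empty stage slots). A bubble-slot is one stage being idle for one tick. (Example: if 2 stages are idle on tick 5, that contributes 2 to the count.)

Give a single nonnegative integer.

Tick 1: [PARSE:P1(v=9,ok=F), VALIDATE:-, TRANSFORM:-, EMIT:-] out:-; bubbles=3
Tick 2: [PARSE:-, VALIDATE:P1(v=9,ok=F), TRANSFORM:-, EMIT:-] out:-; bubbles=3
Tick 3: [PARSE:P2(v=6,ok=F), VALIDATE:-, TRANSFORM:P1(v=0,ok=F), EMIT:-] out:-; bubbles=2
Tick 4: [PARSE:P3(v=17,ok=F), VALIDATE:P2(v=6,ok=T), TRANSFORM:-, EMIT:P1(v=0,ok=F)] out:-; bubbles=1
Tick 5: [PARSE:-, VALIDATE:P3(v=17,ok=F), TRANSFORM:P2(v=12,ok=T), EMIT:-] out:P1(v=0); bubbles=2
Tick 6: [PARSE:-, VALIDATE:-, TRANSFORM:P3(v=0,ok=F), EMIT:P2(v=12,ok=T)] out:-; bubbles=2
Tick 7: [PARSE:-, VALIDATE:-, TRANSFORM:-, EMIT:P3(v=0,ok=F)] out:P2(v=12); bubbles=3
Tick 8: [PARSE:-, VALIDATE:-, TRANSFORM:-, EMIT:-] out:P3(v=0); bubbles=4
Total bubble-slots: 20

Answer: 20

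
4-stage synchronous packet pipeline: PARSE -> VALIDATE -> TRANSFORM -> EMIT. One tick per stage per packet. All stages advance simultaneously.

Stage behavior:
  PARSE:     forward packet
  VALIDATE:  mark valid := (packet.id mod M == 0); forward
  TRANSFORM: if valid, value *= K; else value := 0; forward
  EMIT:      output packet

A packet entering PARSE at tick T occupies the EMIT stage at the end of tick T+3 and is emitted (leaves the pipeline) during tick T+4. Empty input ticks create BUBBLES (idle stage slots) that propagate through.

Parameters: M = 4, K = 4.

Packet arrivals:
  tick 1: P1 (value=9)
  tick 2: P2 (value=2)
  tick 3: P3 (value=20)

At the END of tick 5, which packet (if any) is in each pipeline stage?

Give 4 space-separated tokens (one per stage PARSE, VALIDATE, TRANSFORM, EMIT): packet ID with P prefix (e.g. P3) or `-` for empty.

Answer: - - P3 P2

Derivation:
Tick 1: [PARSE:P1(v=9,ok=F), VALIDATE:-, TRANSFORM:-, EMIT:-] out:-; in:P1
Tick 2: [PARSE:P2(v=2,ok=F), VALIDATE:P1(v=9,ok=F), TRANSFORM:-, EMIT:-] out:-; in:P2
Tick 3: [PARSE:P3(v=20,ok=F), VALIDATE:P2(v=2,ok=F), TRANSFORM:P1(v=0,ok=F), EMIT:-] out:-; in:P3
Tick 4: [PARSE:-, VALIDATE:P3(v=20,ok=F), TRANSFORM:P2(v=0,ok=F), EMIT:P1(v=0,ok=F)] out:-; in:-
Tick 5: [PARSE:-, VALIDATE:-, TRANSFORM:P3(v=0,ok=F), EMIT:P2(v=0,ok=F)] out:P1(v=0); in:-
At end of tick 5: ['-', '-', 'P3', 'P2']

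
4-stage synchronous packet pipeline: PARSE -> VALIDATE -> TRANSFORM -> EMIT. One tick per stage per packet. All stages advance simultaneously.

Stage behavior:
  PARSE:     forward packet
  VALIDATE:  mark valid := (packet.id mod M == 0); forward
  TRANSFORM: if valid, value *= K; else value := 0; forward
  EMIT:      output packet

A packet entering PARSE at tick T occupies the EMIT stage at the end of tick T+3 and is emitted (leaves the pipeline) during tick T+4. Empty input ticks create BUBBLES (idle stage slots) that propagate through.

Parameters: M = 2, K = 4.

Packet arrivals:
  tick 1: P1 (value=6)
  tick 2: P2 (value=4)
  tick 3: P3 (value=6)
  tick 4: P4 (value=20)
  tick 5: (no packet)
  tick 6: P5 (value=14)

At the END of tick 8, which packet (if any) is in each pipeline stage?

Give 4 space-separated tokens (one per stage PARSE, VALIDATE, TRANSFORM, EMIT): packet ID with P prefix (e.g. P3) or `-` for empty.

Tick 1: [PARSE:P1(v=6,ok=F), VALIDATE:-, TRANSFORM:-, EMIT:-] out:-; in:P1
Tick 2: [PARSE:P2(v=4,ok=F), VALIDATE:P1(v=6,ok=F), TRANSFORM:-, EMIT:-] out:-; in:P2
Tick 3: [PARSE:P3(v=6,ok=F), VALIDATE:P2(v=4,ok=T), TRANSFORM:P1(v=0,ok=F), EMIT:-] out:-; in:P3
Tick 4: [PARSE:P4(v=20,ok=F), VALIDATE:P3(v=6,ok=F), TRANSFORM:P2(v=16,ok=T), EMIT:P1(v=0,ok=F)] out:-; in:P4
Tick 5: [PARSE:-, VALIDATE:P4(v=20,ok=T), TRANSFORM:P3(v=0,ok=F), EMIT:P2(v=16,ok=T)] out:P1(v=0); in:-
Tick 6: [PARSE:P5(v=14,ok=F), VALIDATE:-, TRANSFORM:P4(v=80,ok=T), EMIT:P3(v=0,ok=F)] out:P2(v=16); in:P5
Tick 7: [PARSE:-, VALIDATE:P5(v=14,ok=F), TRANSFORM:-, EMIT:P4(v=80,ok=T)] out:P3(v=0); in:-
Tick 8: [PARSE:-, VALIDATE:-, TRANSFORM:P5(v=0,ok=F), EMIT:-] out:P4(v=80); in:-
At end of tick 8: ['-', '-', 'P5', '-']

Answer: - - P5 -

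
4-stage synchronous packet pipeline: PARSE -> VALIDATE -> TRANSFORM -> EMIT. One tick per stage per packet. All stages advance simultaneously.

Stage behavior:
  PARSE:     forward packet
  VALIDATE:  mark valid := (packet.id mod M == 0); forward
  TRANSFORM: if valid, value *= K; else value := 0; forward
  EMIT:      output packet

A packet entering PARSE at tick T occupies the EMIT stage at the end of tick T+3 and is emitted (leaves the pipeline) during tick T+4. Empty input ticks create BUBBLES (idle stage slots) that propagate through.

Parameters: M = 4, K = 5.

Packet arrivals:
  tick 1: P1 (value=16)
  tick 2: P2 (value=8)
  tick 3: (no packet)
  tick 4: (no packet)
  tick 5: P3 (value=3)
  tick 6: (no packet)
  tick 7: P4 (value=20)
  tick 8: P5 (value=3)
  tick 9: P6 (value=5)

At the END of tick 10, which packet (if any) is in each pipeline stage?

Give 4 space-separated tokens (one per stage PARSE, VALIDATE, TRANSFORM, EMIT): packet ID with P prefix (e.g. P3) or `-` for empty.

Tick 1: [PARSE:P1(v=16,ok=F), VALIDATE:-, TRANSFORM:-, EMIT:-] out:-; in:P1
Tick 2: [PARSE:P2(v=8,ok=F), VALIDATE:P1(v=16,ok=F), TRANSFORM:-, EMIT:-] out:-; in:P2
Tick 3: [PARSE:-, VALIDATE:P2(v=8,ok=F), TRANSFORM:P1(v=0,ok=F), EMIT:-] out:-; in:-
Tick 4: [PARSE:-, VALIDATE:-, TRANSFORM:P2(v=0,ok=F), EMIT:P1(v=0,ok=F)] out:-; in:-
Tick 5: [PARSE:P3(v=3,ok=F), VALIDATE:-, TRANSFORM:-, EMIT:P2(v=0,ok=F)] out:P1(v=0); in:P3
Tick 6: [PARSE:-, VALIDATE:P3(v=3,ok=F), TRANSFORM:-, EMIT:-] out:P2(v=0); in:-
Tick 7: [PARSE:P4(v=20,ok=F), VALIDATE:-, TRANSFORM:P3(v=0,ok=F), EMIT:-] out:-; in:P4
Tick 8: [PARSE:P5(v=3,ok=F), VALIDATE:P4(v=20,ok=T), TRANSFORM:-, EMIT:P3(v=0,ok=F)] out:-; in:P5
Tick 9: [PARSE:P6(v=5,ok=F), VALIDATE:P5(v=3,ok=F), TRANSFORM:P4(v=100,ok=T), EMIT:-] out:P3(v=0); in:P6
Tick 10: [PARSE:-, VALIDATE:P6(v=5,ok=F), TRANSFORM:P5(v=0,ok=F), EMIT:P4(v=100,ok=T)] out:-; in:-
At end of tick 10: ['-', 'P6', 'P5', 'P4']

Answer: - P6 P5 P4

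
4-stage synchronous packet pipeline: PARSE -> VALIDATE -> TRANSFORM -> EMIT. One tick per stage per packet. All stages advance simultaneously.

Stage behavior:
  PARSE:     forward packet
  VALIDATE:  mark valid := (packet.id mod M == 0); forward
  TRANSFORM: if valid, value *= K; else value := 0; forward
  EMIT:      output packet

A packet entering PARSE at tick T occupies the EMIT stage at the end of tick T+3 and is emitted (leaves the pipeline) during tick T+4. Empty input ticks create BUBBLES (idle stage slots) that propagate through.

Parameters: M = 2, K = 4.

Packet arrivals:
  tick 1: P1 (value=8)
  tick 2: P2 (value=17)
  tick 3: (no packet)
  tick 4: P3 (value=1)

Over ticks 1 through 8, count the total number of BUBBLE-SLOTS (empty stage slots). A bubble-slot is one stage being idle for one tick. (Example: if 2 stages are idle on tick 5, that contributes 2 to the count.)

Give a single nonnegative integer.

Answer: 20

Derivation:
Tick 1: [PARSE:P1(v=8,ok=F), VALIDATE:-, TRANSFORM:-, EMIT:-] out:-; bubbles=3
Tick 2: [PARSE:P2(v=17,ok=F), VALIDATE:P1(v=8,ok=F), TRANSFORM:-, EMIT:-] out:-; bubbles=2
Tick 3: [PARSE:-, VALIDATE:P2(v=17,ok=T), TRANSFORM:P1(v=0,ok=F), EMIT:-] out:-; bubbles=2
Tick 4: [PARSE:P3(v=1,ok=F), VALIDATE:-, TRANSFORM:P2(v=68,ok=T), EMIT:P1(v=0,ok=F)] out:-; bubbles=1
Tick 5: [PARSE:-, VALIDATE:P3(v=1,ok=F), TRANSFORM:-, EMIT:P2(v=68,ok=T)] out:P1(v=0); bubbles=2
Tick 6: [PARSE:-, VALIDATE:-, TRANSFORM:P3(v=0,ok=F), EMIT:-] out:P2(v=68); bubbles=3
Tick 7: [PARSE:-, VALIDATE:-, TRANSFORM:-, EMIT:P3(v=0,ok=F)] out:-; bubbles=3
Tick 8: [PARSE:-, VALIDATE:-, TRANSFORM:-, EMIT:-] out:P3(v=0); bubbles=4
Total bubble-slots: 20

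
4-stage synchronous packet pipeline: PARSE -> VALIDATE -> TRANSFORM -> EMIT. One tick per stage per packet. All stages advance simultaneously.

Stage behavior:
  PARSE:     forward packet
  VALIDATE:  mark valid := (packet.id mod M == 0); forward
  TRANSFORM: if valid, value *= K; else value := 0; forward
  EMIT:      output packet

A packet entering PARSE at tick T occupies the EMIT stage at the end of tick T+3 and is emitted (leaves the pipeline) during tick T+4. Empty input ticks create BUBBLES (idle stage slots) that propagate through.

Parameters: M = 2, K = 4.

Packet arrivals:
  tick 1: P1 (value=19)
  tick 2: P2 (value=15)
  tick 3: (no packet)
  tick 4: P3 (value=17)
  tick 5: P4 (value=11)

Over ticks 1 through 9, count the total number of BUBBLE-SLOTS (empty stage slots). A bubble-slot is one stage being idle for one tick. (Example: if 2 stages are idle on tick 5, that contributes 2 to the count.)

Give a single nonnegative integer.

Answer: 20

Derivation:
Tick 1: [PARSE:P1(v=19,ok=F), VALIDATE:-, TRANSFORM:-, EMIT:-] out:-; bubbles=3
Tick 2: [PARSE:P2(v=15,ok=F), VALIDATE:P1(v=19,ok=F), TRANSFORM:-, EMIT:-] out:-; bubbles=2
Tick 3: [PARSE:-, VALIDATE:P2(v=15,ok=T), TRANSFORM:P1(v=0,ok=F), EMIT:-] out:-; bubbles=2
Tick 4: [PARSE:P3(v=17,ok=F), VALIDATE:-, TRANSFORM:P2(v=60,ok=T), EMIT:P1(v=0,ok=F)] out:-; bubbles=1
Tick 5: [PARSE:P4(v=11,ok=F), VALIDATE:P3(v=17,ok=F), TRANSFORM:-, EMIT:P2(v=60,ok=T)] out:P1(v=0); bubbles=1
Tick 6: [PARSE:-, VALIDATE:P4(v=11,ok=T), TRANSFORM:P3(v=0,ok=F), EMIT:-] out:P2(v=60); bubbles=2
Tick 7: [PARSE:-, VALIDATE:-, TRANSFORM:P4(v=44,ok=T), EMIT:P3(v=0,ok=F)] out:-; bubbles=2
Tick 8: [PARSE:-, VALIDATE:-, TRANSFORM:-, EMIT:P4(v=44,ok=T)] out:P3(v=0); bubbles=3
Tick 9: [PARSE:-, VALIDATE:-, TRANSFORM:-, EMIT:-] out:P4(v=44); bubbles=4
Total bubble-slots: 20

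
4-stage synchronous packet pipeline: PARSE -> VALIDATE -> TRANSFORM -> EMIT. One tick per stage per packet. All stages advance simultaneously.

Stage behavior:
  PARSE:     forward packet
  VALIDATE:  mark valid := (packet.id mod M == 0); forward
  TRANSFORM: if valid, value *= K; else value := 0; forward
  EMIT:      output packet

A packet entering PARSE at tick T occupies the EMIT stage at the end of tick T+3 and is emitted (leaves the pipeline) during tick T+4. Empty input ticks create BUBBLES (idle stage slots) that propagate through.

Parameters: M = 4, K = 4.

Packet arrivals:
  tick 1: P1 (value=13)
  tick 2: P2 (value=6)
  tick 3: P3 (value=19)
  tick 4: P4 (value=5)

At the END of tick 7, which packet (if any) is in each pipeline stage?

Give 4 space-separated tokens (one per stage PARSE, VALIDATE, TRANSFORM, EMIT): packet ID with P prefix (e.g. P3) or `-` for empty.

Answer: - - - P4

Derivation:
Tick 1: [PARSE:P1(v=13,ok=F), VALIDATE:-, TRANSFORM:-, EMIT:-] out:-; in:P1
Tick 2: [PARSE:P2(v=6,ok=F), VALIDATE:P1(v=13,ok=F), TRANSFORM:-, EMIT:-] out:-; in:P2
Tick 3: [PARSE:P3(v=19,ok=F), VALIDATE:P2(v=6,ok=F), TRANSFORM:P1(v=0,ok=F), EMIT:-] out:-; in:P3
Tick 4: [PARSE:P4(v=5,ok=F), VALIDATE:P3(v=19,ok=F), TRANSFORM:P2(v=0,ok=F), EMIT:P1(v=0,ok=F)] out:-; in:P4
Tick 5: [PARSE:-, VALIDATE:P4(v=5,ok=T), TRANSFORM:P3(v=0,ok=F), EMIT:P2(v=0,ok=F)] out:P1(v=0); in:-
Tick 6: [PARSE:-, VALIDATE:-, TRANSFORM:P4(v=20,ok=T), EMIT:P3(v=0,ok=F)] out:P2(v=0); in:-
Tick 7: [PARSE:-, VALIDATE:-, TRANSFORM:-, EMIT:P4(v=20,ok=T)] out:P3(v=0); in:-
At end of tick 7: ['-', '-', '-', 'P4']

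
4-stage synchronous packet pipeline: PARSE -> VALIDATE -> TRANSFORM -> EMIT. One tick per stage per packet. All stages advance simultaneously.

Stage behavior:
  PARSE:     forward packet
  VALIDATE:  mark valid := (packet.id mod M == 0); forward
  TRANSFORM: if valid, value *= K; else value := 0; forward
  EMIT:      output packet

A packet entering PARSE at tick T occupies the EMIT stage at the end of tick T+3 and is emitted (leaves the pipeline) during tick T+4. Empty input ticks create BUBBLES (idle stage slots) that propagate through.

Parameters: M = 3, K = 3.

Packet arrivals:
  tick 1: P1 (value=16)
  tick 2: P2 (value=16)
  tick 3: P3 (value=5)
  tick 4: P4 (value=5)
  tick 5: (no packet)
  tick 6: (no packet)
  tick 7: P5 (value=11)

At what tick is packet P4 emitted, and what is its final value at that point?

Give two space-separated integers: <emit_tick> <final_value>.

Answer: 8 0

Derivation:
Tick 1: [PARSE:P1(v=16,ok=F), VALIDATE:-, TRANSFORM:-, EMIT:-] out:-; in:P1
Tick 2: [PARSE:P2(v=16,ok=F), VALIDATE:P1(v=16,ok=F), TRANSFORM:-, EMIT:-] out:-; in:P2
Tick 3: [PARSE:P3(v=5,ok=F), VALIDATE:P2(v=16,ok=F), TRANSFORM:P1(v=0,ok=F), EMIT:-] out:-; in:P3
Tick 4: [PARSE:P4(v=5,ok=F), VALIDATE:P3(v=5,ok=T), TRANSFORM:P2(v=0,ok=F), EMIT:P1(v=0,ok=F)] out:-; in:P4
Tick 5: [PARSE:-, VALIDATE:P4(v=5,ok=F), TRANSFORM:P3(v=15,ok=T), EMIT:P2(v=0,ok=F)] out:P1(v=0); in:-
Tick 6: [PARSE:-, VALIDATE:-, TRANSFORM:P4(v=0,ok=F), EMIT:P3(v=15,ok=T)] out:P2(v=0); in:-
Tick 7: [PARSE:P5(v=11,ok=F), VALIDATE:-, TRANSFORM:-, EMIT:P4(v=0,ok=F)] out:P3(v=15); in:P5
Tick 8: [PARSE:-, VALIDATE:P5(v=11,ok=F), TRANSFORM:-, EMIT:-] out:P4(v=0); in:-
Tick 9: [PARSE:-, VALIDATE:-, TRANSFORM:P5(v=0,ok=F), EMIT:-] out:-; in:-
Tick 10: [PARSE:-, VALIDATE:-, TRANSFORM:-, EMIT:P5(v=0,ok=F)] out:-; in:-
Tick 11: [PARSE:-, VALIDATE:-, TRANSFORM:-, EMIT:-] out:P5(v=0); in:-
P4: arrives tick 4, valid=False (id=4, id%3=1), emit tick 8, final value 0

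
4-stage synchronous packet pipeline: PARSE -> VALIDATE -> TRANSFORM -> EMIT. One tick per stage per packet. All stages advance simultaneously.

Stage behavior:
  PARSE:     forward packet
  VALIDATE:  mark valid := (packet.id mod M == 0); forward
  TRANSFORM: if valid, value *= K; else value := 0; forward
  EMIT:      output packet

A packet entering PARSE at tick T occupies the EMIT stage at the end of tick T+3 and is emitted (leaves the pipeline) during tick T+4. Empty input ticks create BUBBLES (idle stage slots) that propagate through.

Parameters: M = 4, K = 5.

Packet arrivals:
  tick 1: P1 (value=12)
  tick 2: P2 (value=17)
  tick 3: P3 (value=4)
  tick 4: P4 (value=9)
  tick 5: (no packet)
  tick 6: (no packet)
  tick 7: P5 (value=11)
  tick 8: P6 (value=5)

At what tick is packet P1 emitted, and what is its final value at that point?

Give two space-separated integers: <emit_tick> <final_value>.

Answer: 5 0

Derivation:
Tick 1: [PARSE:P1(v=12,ok=F), VALIDATE:-, TRANSFORM:-, EMIT:-] out:-; in:P1
Tick 2: [PARSE:P2(v=17,ok=F), VALIDATE:P1(v=12,ok=F), TRANSFORM:-, EMIT:-] out:-; in:P2
Tick 3: [PARSE:P3(v=4,ok=F), VALIDATE:P2(v=17,ok=F), TRANSFORM:P1(v=0,ok=F), EMIT:-] out:-; in:P3
Tick 4: [PARSE:P4(v=9,ok=F), VALIDATE:P3(v=4,ok=F), TRANSFORM:P2(v=0,ok=F), EMIT:P1(v=0,ok=F)] out:-; in:P4
Tick 5: [PARSE:-, VALIDATE:P4(v=9,ok=T), TRANSFORM:P3(v=0,ok=F), EMIT:P2(v=0,ok=F)] out:P1(v=0); in:-
Tick 6: [PARSE:-, VALIDATE:-, TRANSFORM:P4(v=45,ok=T), EMIT:P3(v=0,ok=F)] out:P2(v=0); in:-
Tick 7: [PARSE:P5(v=11,ok=F), VALIDATE:-, TRANSFORM:-, EMIT:P4(v=45,ok=T)] out:P3(v=0); in:P5
Tick 8: [PARSE:P6(v=5,ok=F), VALIDATE:P5(v=11,ok=F), TRANSFORM:-, EMIT:-] out:P4(v=45); in:P6
Tick 9: [PARSE:-, VALIDATE:P6(v=5,ok=F), TRANSFORM:P5(v=0,ok=F), EMIT:-] out:-; in:-
Tick 10: [PARSE:-, VALIDATE:-, TRANSFORM:P6(v=0,ok=F), EMIT:P5(v=0,ok=F)] out:-; in:-
Tick 11: [PARSE:-, VALIDATE:-, TRANSFORM:-, EMIT:P6(v=0,ok=F)] out:P5(v=0); in:-
Tick 12: [PARSE:-, VALIDATE:-, TRANSFORM:-, EMIT:-] out:P6(v=0); in:-
P1: arrives tick 1, valid=False (id=1, id%4=1), emit tick 5, final value 0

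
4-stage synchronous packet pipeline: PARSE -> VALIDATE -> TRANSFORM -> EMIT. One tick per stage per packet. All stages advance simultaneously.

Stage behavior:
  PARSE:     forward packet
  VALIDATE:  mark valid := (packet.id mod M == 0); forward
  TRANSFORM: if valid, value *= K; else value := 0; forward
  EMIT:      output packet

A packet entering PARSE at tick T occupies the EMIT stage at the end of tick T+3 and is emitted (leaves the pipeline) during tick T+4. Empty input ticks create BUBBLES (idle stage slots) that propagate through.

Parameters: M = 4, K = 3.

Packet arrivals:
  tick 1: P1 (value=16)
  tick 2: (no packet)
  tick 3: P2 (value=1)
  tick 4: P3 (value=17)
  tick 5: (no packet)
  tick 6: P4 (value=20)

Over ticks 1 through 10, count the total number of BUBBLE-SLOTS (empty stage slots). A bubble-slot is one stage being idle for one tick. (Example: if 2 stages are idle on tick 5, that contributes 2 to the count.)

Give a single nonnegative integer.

Tick 1: [PARSE:P1(v=16,ok=F), VALIDATE:-, TRANSFORM:-, EMIT:-] out:-; bubbles=3
Tick 2: [PARSE:-, VALIDATE:P1(v=16,ok=F), TRANSFORM:-, EMIT:-] out:-; bubbles=3
Tick 3: [PARSE:P2(v=1,ok=F), VALIDATE:-, TRANSFORM:P1(v=0,ok=F), EMIT:-] out:-; bubbles=2
Tick 4: [PARSE:P3(v=17,ok=F), VALIDATE:P2(v=1,ok=F), TRANSFORM:-, EMIT:P1(v=0,ok=F)] out:-; bubbles=1
Tick 5: [PARSE:-, VALIDATE:P3(v=17,ok=F), TRANSFORM:P2(v=0,ok=F), EMIT:-] out:P1(v=0); bubbles=2
Tick 6: [PARSE:P4(v=20,ok=F), VALIDATE:-, TRANSFORM:P3(v=0,ok=F), EMIT:P2(v=0,ok=F)] out:-; bubbles=1
Tick 7: [PARSE:-, VALIDATE:P4(v=20,ok=T), TRANSFORM:-, EMIT:P3(v=0,ok=F)] out:P2(v=0); bubbles=2
Tick 8: [PARSE:-, VALIDATE:-, TRANSFORM:P4(v=60,ok=T), EMIT:-] out:P3(v=0); bubbles=3
Tick 9: [PARSE:-, VALIDATE:-, TRANSFORM:-, EMIT:P4(v=60,ok=T)] out:-; bubbles=3
Tick 10: [PARSE:-, VALIDATE:-, TRANSFORM:-, EMIT:-] out:P4(v=60); bubbles=4
Total bubble-slots: 24

Answer: 24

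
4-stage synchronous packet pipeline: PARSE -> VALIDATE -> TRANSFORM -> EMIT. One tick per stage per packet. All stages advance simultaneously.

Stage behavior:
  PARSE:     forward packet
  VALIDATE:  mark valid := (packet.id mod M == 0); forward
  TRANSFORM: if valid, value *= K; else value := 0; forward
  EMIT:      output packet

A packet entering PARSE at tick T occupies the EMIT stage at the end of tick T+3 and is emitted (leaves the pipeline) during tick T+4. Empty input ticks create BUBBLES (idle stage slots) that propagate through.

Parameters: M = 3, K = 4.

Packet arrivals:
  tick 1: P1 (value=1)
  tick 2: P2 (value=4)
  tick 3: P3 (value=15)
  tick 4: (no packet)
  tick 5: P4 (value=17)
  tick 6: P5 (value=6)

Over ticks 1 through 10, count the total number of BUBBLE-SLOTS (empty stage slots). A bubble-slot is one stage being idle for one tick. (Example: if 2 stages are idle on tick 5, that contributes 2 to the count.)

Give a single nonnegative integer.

Answer: 20

Derivation:
Tick 1: [PARSE:P1(v=1,ok=F), VALIDATE:-, TRANSFORM:-, EMIT:-] out:-; bubbles=3
Tick 2: [PARSE:P2(v=4,ok=F), VALIDATE:P1(v=1,ok=F), TRANSFORM:-, EMIT:-] out:-; bubbles=2
Tick 3: [PARSE:P3(v=15,ok=F), VALIDATE:P2(v=4,ok=F), TRANSFORM:P1(v=0,ok=F), EMIT:-] out:-; bubbles=1
Tick 4: [PARSE:-, VALIDATE:P3(v=15,ok=T), TRANSFORM:P2(v=0,ok=F), EMIT:P1(v=0,ok=F)] out:-; bubbles=1
Tick 5: [PARSE:P4(v=17,ok=F), VALIDATE:-, TRANSFORM:P3(v=60,ok=T), EMIT:P2(v=0,ok=F)] out:P1(v=0); bubbles=1
Tick 6: [PARSE:P5(v=6,ok=F), VALIDATE:P4(v=17,ok=F), TRANSFORM:-, EMIT:P3(v=60,ok=T)] out:P2(v=0); bubbles=1
Tick 7: [PARSE:-, VALIDATE:P5(v=6,ok=F), TRANSFORM:P4(v=0,ok=F), EMIT:-] out:P3(v=60); bubbles=2
Tick 8: [PARSE:-, VALIDATE:-, TRANSFORM:P5(v=0,ok=F), EMIT:P4(v=0,ok=F)] out:-; bubbles=2
Tick 9: [PARSE:-, VALIDATE:-, TRANSFORM:-, EMIT:P5(v=0,ok=F)] out:P4(v=0); bubbles=3
Tick 10: [PARSE:-, VALIDATE:-, TRANSFORM:-, EMIT:-] out:P5(v=0); bubbles=4
Total bubble-slots: 20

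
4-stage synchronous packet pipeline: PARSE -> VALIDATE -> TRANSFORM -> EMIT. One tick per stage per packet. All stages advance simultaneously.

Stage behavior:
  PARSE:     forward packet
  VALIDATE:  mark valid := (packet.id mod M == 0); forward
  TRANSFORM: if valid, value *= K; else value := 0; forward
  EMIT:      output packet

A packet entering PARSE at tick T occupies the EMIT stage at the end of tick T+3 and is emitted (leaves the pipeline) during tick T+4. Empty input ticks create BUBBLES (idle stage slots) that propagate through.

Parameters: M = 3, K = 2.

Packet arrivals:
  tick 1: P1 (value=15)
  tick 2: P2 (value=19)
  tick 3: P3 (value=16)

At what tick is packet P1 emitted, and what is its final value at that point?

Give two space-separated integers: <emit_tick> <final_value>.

Tick 1: [PARSE:P1(v=15,ok=F), VALIDATE:-, TRANSFORM:-, EMIT:-] out:-; in:P1
Tick 2: [PARSE:P2(v=19,ok=F), VALIDATE:P1(v=15,ok=F), TRANSFORM:-, EMIT:-] out:-; in:P2
Tick 3: [PARSE:P3(v=16,ok=F), VALIDATE:P2(v=19,ok=F), TRANSFORM:P1(v=0,ok=F), EMIT:-] out:-; in:P3
Tick 4: [PARSE:-, VALIDATE:P3(v=16,ok=T), TRANSFORM:P2(v=0,ok=F), EMIT:P1(v=0,ok=F)] out:-; in:-
Tick 5: [PARSE:-, VALIDATE:-, TRANSFORM:P3(v=32,ok=T), EMIT:P2(v=0,ok=F)] out:P1(v=0); in:-
Tick 6: [PARSE:-, VALIDATE:-, TRANSFORM:-, EMIT:P3(v=32,ok=T)] out:P2(v=0); in:-
Tick 7: [PARSE:-, VALIDATE:-, TRANSFORM:-, EMIT:-] out:P3(v=32); in:-
P1: arrives tick 1, valid=False (id=1, id%3=1), emit tick 5, final value 0

Answer: 5 0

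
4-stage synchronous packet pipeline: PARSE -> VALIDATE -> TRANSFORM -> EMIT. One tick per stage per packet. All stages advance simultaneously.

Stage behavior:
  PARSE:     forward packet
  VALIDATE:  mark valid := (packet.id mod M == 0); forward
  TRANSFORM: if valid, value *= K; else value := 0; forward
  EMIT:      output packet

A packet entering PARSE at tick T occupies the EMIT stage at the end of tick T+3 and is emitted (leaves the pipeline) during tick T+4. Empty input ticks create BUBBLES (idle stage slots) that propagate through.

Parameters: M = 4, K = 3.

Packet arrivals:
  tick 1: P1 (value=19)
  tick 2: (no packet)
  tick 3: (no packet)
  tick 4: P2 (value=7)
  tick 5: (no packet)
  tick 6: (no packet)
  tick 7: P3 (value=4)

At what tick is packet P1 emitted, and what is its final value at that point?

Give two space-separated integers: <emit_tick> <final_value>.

Tick 1: [PARSE:P1(v=19,ok=F), VALIDATE:-, TRANSFORM:-, EMIT:-] out:-; in:P1
Tick 2: [PARSE:-, VALIDATE:P1(v=19,ok=F), TRANSFORM:-, EMIT:-] out:-; in:-
Tick 3: [PARSE:-, VALIDATE:-, TRANSFORM:P1(v=0,ok=F), EMIT:-] out:-; in:-
Tick 4: [PARSE:P2(v=7,ok=F), VALIDATE:-, TRANSFORM:-, EMIT:P1(v=0,ok=F)] out:-; in:P2
Tick 5: [PARSE:-, VALIDATE:P2(v=7,ok=F), TRANSFORM:-, EMIT:-] out:P1(v=0); in:-
Tick 6: [PARSE:-, VALIDATE:-, TRANSFORM:P2(v=0,ok=F), EMIT:-] out:-; in:-
Tick 7: [PARSE:P3(v=4,ok=F), VALIDATE:-, TRANSFORM:-, EMIT:P2(v=0,ok=F)] out:-; in:P3
Tick 8: [PARSE:-, VALIDATE:P3(v=4,ok=F), TRANSFORM:-, EMIT:-] out:P2(v=0); in:-
Tick 9: [PARSE:-, VALIDATE:-, TRANSFORM:P3(v=0,ok=F), EMIT:-] out:-; in:-
Tick 10: [PARSE:-, VALIDATE:-, TRANSFORM:-, EMIT:P3(v=0,ok=F)] out:-; in:-
Tick 11: [PARSE:-, VALIDATE:-, TRANSFORM:-, EMIT:-] out:P3(v=0); in:-
P1: arrives tick 1, valid=False (id=1, id%4=1), emit tick 5, final value 0

Answer: 5 0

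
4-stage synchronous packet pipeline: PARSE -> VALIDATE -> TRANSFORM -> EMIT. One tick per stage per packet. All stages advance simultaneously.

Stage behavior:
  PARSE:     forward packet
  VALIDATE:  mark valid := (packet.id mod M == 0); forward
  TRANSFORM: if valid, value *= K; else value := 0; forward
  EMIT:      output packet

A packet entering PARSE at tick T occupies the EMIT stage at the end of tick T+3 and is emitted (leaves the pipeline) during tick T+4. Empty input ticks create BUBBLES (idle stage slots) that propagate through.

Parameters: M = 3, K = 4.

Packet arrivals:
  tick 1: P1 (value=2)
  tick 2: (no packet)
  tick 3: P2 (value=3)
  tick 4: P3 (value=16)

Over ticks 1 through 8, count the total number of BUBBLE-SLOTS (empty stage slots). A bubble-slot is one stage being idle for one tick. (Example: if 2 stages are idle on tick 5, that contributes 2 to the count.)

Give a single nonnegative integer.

Tick 1: [PARSE:P1(v=2,ok=F), VALIDATE:-, TRANSFORM:-, EMIT:-] out:-; bubbles=3
Tick 2: [PARSE:-, VALIDATE:P1(v=2,ok=F), TRANSFORM:-, EMIT:-] out:-; bubbles=3
Tick 3: [PARSE:P2(v=3,ok=F), VALIDATE:-, TRANSFORM:P1(v=0,ok=F), EMIT:-] out:-; bubbles=2
Tick 4: [PARSE:P3(v=16,ok=F), VALIDATE:P2(v=3,ok=F), TRANSFORM:-, EMIT:P1(v=0,ok=F)] out:-; bubbles=1
Tick 5: [PARSE:-, VALIDATE:P3(v=16,ok=T), TRANSFORM:P2(v=0,ok=F), EMIT:-] out:P1(v=0); bubbles=2
Tick 6: [PARSE:-, VALIDATE:-, TRANSFORM:P3(v=64,ok=T), EMIT:P2(v=0,ok=F)] out:-; bubbles=2
Tick 7: [PARSE:-, VALIDATE:-, TRANSFORM:-, EMIT:P3(v=64,ok=T)] out:P2(v=0); bubbles=3
Tick 8: [PARSE:-, VALIDATE:-, TRANSFORM:-, EMIT:-] out:P3(v=64); bubbles=4
Total bubble-slots: 20

Answer: 20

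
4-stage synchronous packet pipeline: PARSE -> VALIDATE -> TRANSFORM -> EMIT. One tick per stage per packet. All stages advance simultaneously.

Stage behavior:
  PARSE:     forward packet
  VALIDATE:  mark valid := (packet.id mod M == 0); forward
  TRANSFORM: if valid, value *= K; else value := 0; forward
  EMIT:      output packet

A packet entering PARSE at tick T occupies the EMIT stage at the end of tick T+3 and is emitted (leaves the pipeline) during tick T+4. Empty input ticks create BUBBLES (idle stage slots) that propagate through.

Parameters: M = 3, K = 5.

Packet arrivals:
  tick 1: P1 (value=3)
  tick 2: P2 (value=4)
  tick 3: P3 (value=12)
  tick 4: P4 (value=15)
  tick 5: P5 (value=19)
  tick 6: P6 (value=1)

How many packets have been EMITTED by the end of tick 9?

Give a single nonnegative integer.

Tick 1: [PARSE:P1(v=3,ok=F), VALIDATE:-, TRANSFORM:-, EMIT:-] out:-; in:P1
Tick 2: [PARSE:P2(v=4,ok=F), VALIDATE:P1(v=3,ok=F), TRANSFORM:-, EMIT:-] out:-; in:P2
Tick 3: [PARSE:P3(v=12,ok=F), VALIDATE:P2(v=4,ok=F), TRANSFORM:P1(v=0,ok=F), EMIT:-] out:-; in:P3
Tick 4: [PARSE:P4(v=15,ok=F), VALIDATE:P3(v=12,ok=T), TRANSFORM:P2(v=0,ok=F), EMIT:P1(v=0,ok=F)] out:-; in:P4
Tick 5: [PARSE:P5(v=19,ok=F), VALIDATE:P4(v=15,ok=F), TRANSFORM:P3(v=60,ok=T), EMIT:P2(v=0,ok=F)] out:P1(v=0); in:P5
Tick 6: [PARSE:P6(v=1,ok=F), VALIDATE:P5(v=19,ok=F), TRANSFORM:P4(v=0,ok=F), EMIT:P3(v=60,ok=T)] out:P2(v=0); in:P6
Tick 7: [PARSE:-, VALIDATE:P6(v=1,ok=T), TRANSFORM:P5(v=0,ok=F), EMIT:P4(v=0,ok=F)] out:P3(v=60); in:-
Tick 8: [PARSE:-, VALIDATE:-, TRANSFORM:P6(v=5,ok=T), EMIT:P5(v=0,ok=F)] out:P4(v=0); in:-
Tick 9: [PARSE:-, VALIDATE:-, TRANSFORM:-, EMIT:P6(v=5,ok=T)] out:P5(v=0); in:-
Emitted by tick 9: ['P1', 'P2', 'P3', 'P4', 'P5']

Answer: 5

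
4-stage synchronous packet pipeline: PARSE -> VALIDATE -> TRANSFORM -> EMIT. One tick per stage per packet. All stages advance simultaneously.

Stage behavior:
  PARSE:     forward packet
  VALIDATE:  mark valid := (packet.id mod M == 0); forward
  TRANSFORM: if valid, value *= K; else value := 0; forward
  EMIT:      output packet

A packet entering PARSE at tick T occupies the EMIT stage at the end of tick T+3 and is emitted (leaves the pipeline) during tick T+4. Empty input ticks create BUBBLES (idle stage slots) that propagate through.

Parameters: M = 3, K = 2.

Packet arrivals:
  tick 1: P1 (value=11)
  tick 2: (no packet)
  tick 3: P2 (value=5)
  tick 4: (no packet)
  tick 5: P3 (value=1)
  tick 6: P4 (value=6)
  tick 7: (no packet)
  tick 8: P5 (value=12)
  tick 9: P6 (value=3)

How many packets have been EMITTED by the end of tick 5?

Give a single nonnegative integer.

Answer: 1

Derivation:
Tick 1: [PARSE:P1(v=11,ok=F), VALIDATE:-, TRANSFORM:-, EMIT:-] out:-; in:P1
Tick 2: [PARSE:-, VALIDATE:P1(v=11,ok=F), TRANSFORM:-, EMIT:-] out:-; in:-
Tick 3: [PARSE:P2(v=5,ok=F), VALIDATE:-, TRANSFORM:P1(v=0,ok=F), EMIT:-] out:-; in:P2
Tick 4: [PARSE:-, VALIDATE:P2(v=5,ok=F), TRANSFORM:-, EMIT:P1(v=0,ok=F)] out:-; in:-
Tick 5: [PARSE:P3(v=1,ok=F), VALIDATE:-, TRANSFORM:P2(v=0,ok=F), EMIT:-] out:P1(v=0); in:P3
Emitted by tick 5: ['P1']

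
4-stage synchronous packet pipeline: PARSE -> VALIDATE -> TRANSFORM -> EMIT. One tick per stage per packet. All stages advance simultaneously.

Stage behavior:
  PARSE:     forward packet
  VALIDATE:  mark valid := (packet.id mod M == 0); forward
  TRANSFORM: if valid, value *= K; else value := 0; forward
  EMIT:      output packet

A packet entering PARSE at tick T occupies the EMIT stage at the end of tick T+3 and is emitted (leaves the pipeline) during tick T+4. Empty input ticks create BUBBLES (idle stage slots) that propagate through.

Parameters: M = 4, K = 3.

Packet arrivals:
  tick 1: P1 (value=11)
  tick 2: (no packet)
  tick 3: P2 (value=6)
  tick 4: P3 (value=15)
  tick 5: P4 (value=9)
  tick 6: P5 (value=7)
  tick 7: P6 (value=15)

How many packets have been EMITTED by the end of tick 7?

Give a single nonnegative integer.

Answer: 2

Derivation:
Tick 1: [PARSE:P1(v=11,ok=F), VALIDATE:-, TRANSFORM:-, EMIT:-] out:-; in:P1
Tick 2: [PARSE:-, VALIDATE:P1(v=11,ok=F), TRANSFORM:-, EMIT:-] out:-; in:-
Tick 3: [PARSE:P2(v=6,ok=F), VALIDATE:-, TRANSFORM:P1(v=0,ok=F), EMIT:-] out:-; in:P2
Tick 4: [PARSE:P3(v=15,ok=F), VALIDATE:P2(v=6,ok=F), TRANSFORM:-, EMIT:P1(v=0,ok=F)] out:-; in:P3
Tick 5: [PARSE:P4(v=9,ok=F), VALIDATE:P3(v=15,ok=F), TRANSFORM:P2(v=0,ok=F), EMIT:-] out:P1(v=0); in:P4
Tick 6: [PARSE:P5(v=7,ok=F), VALIDATE:P4(v=9,ok=T), TRANSFORM:P3(v=0,ok=F), EMIT:P2(v=0,ok=F)] out:-; in:P5
Tick 7: [PARSE:P6(v=15,ok=F), VALIDATE:P5(v=7,ok=F), TRANSFORM:P4(v=27,ok=T), EMIT:P3(v=0,ok=F)] out:P2(v=0); in:P6
Emitted by tick 7: ['P1', 'P2']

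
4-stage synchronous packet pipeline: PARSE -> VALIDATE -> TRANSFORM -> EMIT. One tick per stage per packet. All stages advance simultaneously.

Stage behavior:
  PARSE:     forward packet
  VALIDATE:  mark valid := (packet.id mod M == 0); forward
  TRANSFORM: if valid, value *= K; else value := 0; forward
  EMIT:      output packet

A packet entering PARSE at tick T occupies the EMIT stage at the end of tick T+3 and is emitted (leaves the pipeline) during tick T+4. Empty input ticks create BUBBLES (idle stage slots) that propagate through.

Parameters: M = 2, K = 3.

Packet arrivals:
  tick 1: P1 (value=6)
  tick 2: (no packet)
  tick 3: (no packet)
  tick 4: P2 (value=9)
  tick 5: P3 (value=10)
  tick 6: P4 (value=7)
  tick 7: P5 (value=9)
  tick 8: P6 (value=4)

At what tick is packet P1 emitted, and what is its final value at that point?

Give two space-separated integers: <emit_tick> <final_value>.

Answer: 5 0

Derivation:
Tick 1: [PARSE:P1(v=6,ok=F), VALIDATE:-, TRANSFORM:-, EMIT:-] out:-; in:P1
Tick 2: [PARSE:-, VALIDATE:P1(v=6,ok=F), TRANSFORM:-, EMIT:-] out:-; in:-
Tick 3: [PARSE:-, VALIDATE:-, TRANSFORM:P1(v=0,ok=F), EMIT:-] out:-; in:-
Tick 4: [PARSE:P2(v=9,ok=F), VALIDATE:-, TRANSFORM:-, EMIT:P1(v=0,ok=F)] out:-; in:P2
Tick 5: [PARSE:P3(v=10,ok=F), VALIDATE:P2(v=9,ok=T), TRANSFORM:-, EMIT:-] out:P1(v=0); in:P3
Tick 6: [PARSE:P4(v=7,ok=F), VALIDATE:P3(v=10,ok=F), TRANSFORM:P2(v=27,ok=T), EMIT:-] out:-; in:P4
Tick 7: [PARSE:P5(v=9,ok=F), VALIDATE:P4(v=7,ok=T), TRANSFORM:P3(v=0,ok=F), EMIT:P2(v=27,ok=T)] out:-; in:P5
Tick 8: [PARSE:P6(v=4,ok=F), VALIDATE:P5(v=9,ok=F), TRANSFORM:P4(v=21,ok=T), EMIT:P3(v=0,ok=F)] out:P2(v=27); in:P6
Tick 9: [PARSE:-, VALIDATE:P6(v=4,ok=T), TRANSFORM:P5(v=0,ok=F), EMIT:P4(v=21,ok=T)] out:P3(v=0); in:-
Tick 10: [PARSE:-, VALIDATE:-, TRANSFORM:P6(v=12,ok=T), EMIT:P5(v=0,ok=F)] out:P4(v=21); in:-
Tick 11: [PARSE:-, VALIDATE:-, TRANSFORM:-, EMIT:P6(v=12,ok=T)] out:P5(v=0); in:-
Tick 12: [PARSE:-, VALIDATE:-, TRANSFORM:-, EMIT:-] out:P6(v=12); in:-
P1: arrives tick 1, valid=False (id=1, id%2=1), emit tick 5, final value 0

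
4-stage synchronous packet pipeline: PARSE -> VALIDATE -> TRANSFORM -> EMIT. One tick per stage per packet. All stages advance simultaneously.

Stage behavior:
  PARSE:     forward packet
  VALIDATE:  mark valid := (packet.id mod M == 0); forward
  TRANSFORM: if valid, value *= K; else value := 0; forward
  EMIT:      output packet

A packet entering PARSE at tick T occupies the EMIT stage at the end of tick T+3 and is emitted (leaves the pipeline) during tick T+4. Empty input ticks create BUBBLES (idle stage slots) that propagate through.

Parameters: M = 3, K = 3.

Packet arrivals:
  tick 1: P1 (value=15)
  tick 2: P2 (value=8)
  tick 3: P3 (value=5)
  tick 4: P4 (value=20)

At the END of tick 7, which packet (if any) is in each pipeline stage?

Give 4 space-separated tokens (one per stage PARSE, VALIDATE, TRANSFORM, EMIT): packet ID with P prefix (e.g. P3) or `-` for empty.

Answer: - - - P4

Derivation:
Tick 1: [PARSE:P1(v=15,ok=F), VALIDATE:-, TRANSFORM:-, EMIT:-] out:-; in:P1
Tick 2: [PARSE:P2(v=8,ok=F), VALIDATE:P1(v=15,ok=F), TRANSFORM:-, EMIT:-] out:-; in:P2
Tick 3: [PARSE:P3(v=5,ok=F), VALIDATE:P2(v=8,ok=F), TRANSFORM:P1(v=0,ok=F), EMIT:-] out:-; in:P3
Tick 4: [PARSE:P4(v=20,ok=F), VALIDATE:P3(v=5,ok=T), TRANSFORM:P2(v=0,ok=F), EMIT:P1(v=0,ok=F)] out:-; in:P4
Tick 5: [PARSE:-, VALIDATE:P4(v=20,ok=F), TRANSFORM:P3(v=15,ok=T), EMIT:P2(v=0,ok=F)] out:P1(v=0); in:-
Tick 6: [PARSE:-, VALIDATE:-, TRANSFORM:P4(v=0,ok=F), EMIT:P3(v=15,ok=T)] out:P2(v=0); in:-
Tick 7: [PARSE:-, VALIDATE:-, TRANSFORM:-, EMIT:P4(v=0,ok=F)] out:P3(v=15); in:-
At end of tick 7: ['-', '-', '-', 'P4']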